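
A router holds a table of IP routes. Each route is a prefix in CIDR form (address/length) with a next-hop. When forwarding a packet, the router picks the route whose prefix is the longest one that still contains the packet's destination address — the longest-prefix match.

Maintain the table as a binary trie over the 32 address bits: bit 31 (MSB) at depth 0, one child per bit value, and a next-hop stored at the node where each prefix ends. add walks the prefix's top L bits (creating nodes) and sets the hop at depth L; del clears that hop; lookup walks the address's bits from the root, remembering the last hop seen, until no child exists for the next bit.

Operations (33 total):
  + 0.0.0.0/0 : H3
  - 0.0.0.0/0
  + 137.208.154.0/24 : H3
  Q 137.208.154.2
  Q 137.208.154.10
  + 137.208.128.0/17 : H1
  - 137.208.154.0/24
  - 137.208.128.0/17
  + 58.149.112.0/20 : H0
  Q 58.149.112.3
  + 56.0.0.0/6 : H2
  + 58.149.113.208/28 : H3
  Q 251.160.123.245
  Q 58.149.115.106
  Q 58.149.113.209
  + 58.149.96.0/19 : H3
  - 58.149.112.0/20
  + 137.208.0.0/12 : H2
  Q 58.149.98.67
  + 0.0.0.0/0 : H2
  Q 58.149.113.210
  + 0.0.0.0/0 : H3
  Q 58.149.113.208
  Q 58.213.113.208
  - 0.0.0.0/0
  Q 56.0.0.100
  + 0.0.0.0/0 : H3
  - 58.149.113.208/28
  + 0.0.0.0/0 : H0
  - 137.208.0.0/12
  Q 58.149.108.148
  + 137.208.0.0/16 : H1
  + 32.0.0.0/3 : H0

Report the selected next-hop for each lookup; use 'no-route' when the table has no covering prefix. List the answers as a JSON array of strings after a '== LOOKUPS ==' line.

Trace:
  add 0.0.0.0/0 -> H3 at depth 0
  del 0.0.0.0/0 (clear depth 0)
  add 137.208.154.0/24 -> H3 at depth 24
  Q 137.208.154.2: descend 100010011101000010011010 ; hops seen [H3] ; pick H3
  Q 137.208.154.10: descend 100010011101000010011010 ; hops seen [H3] ; pick H3
  add 137.208.128.0/17 -> H1 at depth 17
  del 137.208.154.0/24 (clear depth 24)
  del 137.208.128.0/17 (clear depth 17)
  add 58.149.112.0/20 -> H0 at depth 20
  Q 58.149.112.3: descend 00111010100101010111 ; hops seen [H0] ; pick H0
  add 56.0.0.0/6 -> H2 at depth 6
  add 58.149.113.208/28 -> H3 at depth 28
  Q 251.160.123.245: descend 1 ; hops seen [∅] ; pick no-route
  Q 58.149.115.106: descend 0011101010010101011100 ; hops seen [H2,H0] ; pick H0
  Q 58.149.113.209: descend 0011101010010101011100011101 ; hops seen [H2,H0,H3] ; pick H3
  add 58.149.96.0/19 -> H3 at depth 19
  del 58.149.112.0/20 (clear depth 20)
  add 137.208.0.0/12 -> H2 at depth 12
  Q 58.149.98.67: descend 0011101010010101011 ; hops seen [H2,H3] ; pick H3
  add 0.0.0.0/0 -> H2 at depth 0
  Q 58.149.113.210: descend 0011101010010101011100011101 ; hops seen [H2,H2,H3,H3] ; pick H3
  add 0.0.0.0/0 -> H3 at depth 0
  Q 58.149.113.208: descend 0011101010010101011100011101 ; hops seen [H3,H2,H3,H3] ; pick H3
  Q 58.213.113.208: descend 001110101 ; hops seen [H3,H2] ; pick H2
  del 0.0.0.0/0 (clear depth 0)
  Q 56.0.0.100: descend 001110 ; hops seen [H2] ; pick H2
  add 0.0.0.0/0 -> H3 at depth 0
  del 58.149.113.208/28 (clear depth 28)
  add 0.0.0.0/0 -> H0 at depth 0
  del 137.208.0.0/12 (clear depth 12)
  Q 58.149.108.148: descend 0011101010010101011 ; hops seen [H0,H2,H3] ; pick H3
  add 137.208.0.0/16 -> H1 at depth 16
  add 32.0.0.0/3 -> H0 at depth 3

== LOOKUPS ==
["H3","H3","H0","no-route","H0","H3","H3","H3","H3","H2","H2","H3"]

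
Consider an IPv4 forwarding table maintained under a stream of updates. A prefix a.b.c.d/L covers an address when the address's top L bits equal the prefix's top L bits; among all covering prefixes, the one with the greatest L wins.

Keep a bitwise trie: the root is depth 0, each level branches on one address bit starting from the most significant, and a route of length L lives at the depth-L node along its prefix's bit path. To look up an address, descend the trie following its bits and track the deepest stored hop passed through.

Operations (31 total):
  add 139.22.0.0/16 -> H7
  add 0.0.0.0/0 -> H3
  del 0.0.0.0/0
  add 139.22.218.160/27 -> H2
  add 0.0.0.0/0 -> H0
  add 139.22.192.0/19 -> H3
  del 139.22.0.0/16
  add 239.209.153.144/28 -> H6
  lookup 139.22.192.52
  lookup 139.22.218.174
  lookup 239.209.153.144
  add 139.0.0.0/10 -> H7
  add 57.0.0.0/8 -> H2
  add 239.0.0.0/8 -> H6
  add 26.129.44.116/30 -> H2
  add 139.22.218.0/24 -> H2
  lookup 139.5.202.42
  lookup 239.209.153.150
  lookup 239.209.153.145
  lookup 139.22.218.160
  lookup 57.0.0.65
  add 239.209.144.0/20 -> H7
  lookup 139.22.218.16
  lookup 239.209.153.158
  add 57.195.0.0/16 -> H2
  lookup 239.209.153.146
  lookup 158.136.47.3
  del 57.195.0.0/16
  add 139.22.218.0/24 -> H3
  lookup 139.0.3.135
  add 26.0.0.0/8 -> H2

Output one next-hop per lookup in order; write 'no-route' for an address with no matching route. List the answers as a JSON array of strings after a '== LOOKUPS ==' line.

Trace:
  + 139.22.0.0/16 (H7) depth=16
  + 0.0.0.0/0 (H3) depth=0
  del 0.0.0.0/0 (clear depth 0)
  + 139.22.218.160/27 (H2) depth=27
  + 0.0.0.0/0 (H0) depth=0
  + 139.22.192.0/19 (H3) depth=19
  del 139.22.0.0/16 (clear depth 16)
  + 239.209.153.144/28 (H6) depth=28
  Q 139.22.192.52: descend 1000101100010110110 ; hops seen [H0,H3] ; pick H3
  Q 139.22.218.174: descend 100010110001011011011010101 ; hops seen [H0,H3,H2] ; pick H2
  Q 239.209.153.144: descend 1110111111010001100110011001 ; hops seen [H0,H6] ; pick H6
  + 139.0.0.0/10 (H7) depth=10
  + 57.0.0.0/8 (H2) depth=8
  + 239.0.0.0/8 (H6) depth=8
  + 26.129.44.116/30 (H2) depth=30
  + 139.22.218.0/24 (H2) depth=24
  Q 139.5.202.42: descend 10001011000 ; hops seen [H0,H7] ; pick H7
  Q 239.209.153.150: descend 1110111111010001100110011001 ; hops seen [H0,H6,H6] ; pick H6
  Q 239.209.153.145: descend 1110111111010001100110011001 ; hops seen [H0,H6,H6] ; pick H6
  Q 139.22.218.160: descend 100010110001011011011010101 ; hops seen [H0,H7,H3,H2,H2] ; pick H2
  Q 57.0.0.65: descend 00111001 ; hops seen [H0,H2] ; pick H2
  + 239.209.144.0/20 (H7) depth=20
  Q 139.22.218.16: descend 100010110001011011011010 ; hops seen [H0,H7,H3,H2] ; pick H2
  Q 239.209.153.158: descend 1110111111010001100110011001 ; hops seen [H0,H6,H7,H6] ; pick H6
  + 57.195.0.0/16 (H2) depth=16
  Q 239.209.153.146: descend 1110111111010001100110011001 ; hops seen [H0,H6,H7,H6] ; pick H6
  Q 158.136.47.3: descend 100 ; hops seen [H0] ; pick H0
  del 57.195.0.0/16 (clear depth 16)
  + 139.22.218.0/24 (H3) depth=24
  Q 139.0.3.135: descend 10001011000 ; hops seen [H0,H7] ; pick H7
  + 26.0.0.0/8 (H2) depth=8

== LOOKUPS ==
["H3","H2","H6","H7","H6","H6","H2","H2","H2","H6","H6","H0","H7"]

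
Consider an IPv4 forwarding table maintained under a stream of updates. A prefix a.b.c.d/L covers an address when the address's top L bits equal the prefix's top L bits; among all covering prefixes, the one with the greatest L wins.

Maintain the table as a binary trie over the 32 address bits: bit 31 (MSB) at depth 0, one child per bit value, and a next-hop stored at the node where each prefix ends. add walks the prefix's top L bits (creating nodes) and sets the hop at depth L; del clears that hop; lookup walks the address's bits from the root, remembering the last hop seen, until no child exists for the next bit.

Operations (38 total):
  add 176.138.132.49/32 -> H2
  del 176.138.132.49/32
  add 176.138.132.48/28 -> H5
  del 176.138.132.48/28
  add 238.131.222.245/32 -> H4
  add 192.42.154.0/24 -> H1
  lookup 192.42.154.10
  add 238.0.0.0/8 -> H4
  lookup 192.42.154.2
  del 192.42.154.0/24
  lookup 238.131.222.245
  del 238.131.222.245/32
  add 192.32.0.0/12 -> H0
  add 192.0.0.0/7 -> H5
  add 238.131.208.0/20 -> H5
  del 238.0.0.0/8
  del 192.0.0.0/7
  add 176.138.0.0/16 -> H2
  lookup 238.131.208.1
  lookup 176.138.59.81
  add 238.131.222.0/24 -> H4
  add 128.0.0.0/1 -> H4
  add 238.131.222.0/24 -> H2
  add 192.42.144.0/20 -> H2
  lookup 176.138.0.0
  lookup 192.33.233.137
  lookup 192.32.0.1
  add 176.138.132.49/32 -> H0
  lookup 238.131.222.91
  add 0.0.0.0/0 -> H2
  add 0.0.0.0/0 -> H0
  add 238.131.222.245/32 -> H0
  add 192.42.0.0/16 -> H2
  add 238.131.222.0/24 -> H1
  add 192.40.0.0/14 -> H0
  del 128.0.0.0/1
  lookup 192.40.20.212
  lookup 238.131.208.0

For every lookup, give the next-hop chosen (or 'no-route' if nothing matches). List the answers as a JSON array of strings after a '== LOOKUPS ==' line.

Trace:
  + 176.138.132.49/32 (H2) depth=32
  del 176.138.132.49/32 (clear depth 32)
  + 176.138.132.48/28 (H5) depth=28
  del 176.138.132.48/28 (clear depth 28)
  + 238.131.222.245/32 (H4) depth=32
  + 192.42.154.0/24 (H1) depth=24
  ? 192.42.154.10  path d0:-→d1:-→d2:-→d3:-→d4:-→d5:-→d6:-→d7:-→d8:-→d9:-→d10:-→d11:-→d12:-→d13:-→d14:-→d15:-→d16:-→d17:-→d18:-→d19:-→d20:-→d21:-→d22:-→d23:-→d24:H1  best=H1
  + 238.0.0.0/8 (H4) depth=8
  ? 192.42.154.2  path d0:-→d1:-→d2:-→d3:-→d4:-→d5:-→d6:-→d7:-→d8:-→d9:-→d10:-→d11:-→d12:-→d13:-→d14:-→d15:-→d16:-→d17:-→d18:-→d19:-→d20:-→d21:-→d22:-→d23:-→d24:H1  best=H1
  del 192.42.154.0/24 (clear depth 24)
  ? 238.131.222.245  path d0:-→d1:-→d2:-→d3:-→d4:-→d5:-→d6:-→d7:-→d8:H4→d9:-→d10:-→d11:-→d12:-→d13:-→d14:-→d15:-→d16:-→d17:-→d18:-→d19:-→d20:-→d21:-→d22:-→d23:-→d24:-→d25:-→d26:-→d27:-→d28:-→d29:-→d30:-→d31:-→d32:H4  best=H4
  del 238.131.222.245/32 (clear depth 32)
  + 192.32.0.0/12 (H0) depth=12
  + 192.0.0.0/7 (H5) depth=7
  + 238.131.208.0/20 (H5) depth=20
  del 238.0.0.0/8 (clear depth 8)
  del 192.0.0.0/7 (clear depth 7)
  + 176.138.0.0/16 (H2) depth=16
  ? 238.131.208.1  path d0:-→d1:-→d2:-→d3:-→d4:-→d5:-→d6:-→d7:-→d8:-→d9:-→d10:-→d11:-→d12:-→d13:-→d14:-→d15:-→d16:-→d17:-→d18:-→d19:-→d20:H5  best=H5
  ? 176.138.59.81  path d0:-→d1:-→d2:-→d3:-→d4:-→d5:-→d6:-→d7:-→d8:-→d9:-→d10:-→d11:-→d12:-→d13:-→d14:-→d15:-→d16:H2  best=H2
  + 238.131.222.0/24 (H4) depth=24
  + 128.0.0.0/1 (H4) depth=1
  + 238.131.222.0/24 (H2) depth=24
  + 192.42.144.0/20 (H2) depth=20
  ? 176.138.0.0  path d0:-→d1:H4→d2:-→d3:-→d4:-→d5:-→d6:-→d7:-→d8:-→d9:-→d10:-→d11:-→d12:-→d13:-→d14:-→d15:-→d16:H2  best=H2
  ? 192.33.233.137  path d0:-→d1:H4→d2:-→d3:-→d4:-→d5:-→d6:-→d7:-→d8:-→d9:-→d10:-→d11:-→d12:H0  best=H0
  ? 192.32.0.1  path d0:-→d1:H4→d2:-→d3:-→d4:-→d5:-→d6:-→d7:-→d8:-→d9:-→d10:-→d11:-→d12:H0  best=H0
  + 176.138.132.49/32 (H0) depth=32
  ? 238.131.222.91  path d0:-→d1:H4→d2:-→d3:-→d4:-→d5:-→d6:-→d7:-→d8:-→d9:-→d10:-→d11:-→d12:-→d13:-→d14:-→d15:-→d16:-→d17:-→d18:-→d19:-→d20:H5→d21:-→d22:-→d23:-→d24:H2  best=H2
  + 0.0.0.0/0 (H2) depth=0
  + 0.0.0.0/0 (H0) depth=0
  + 238.131.222.245/32 (H0) depth=32
  + 192.42.0.0/16 (H2) depth=16
  + 238.131.222.0/24 (H1) depth=24
  + 192.40.0.0/14 (H0) depth=14
  del 128.0.0.0/1 (clear depth 1)
  ? 192.40.20.212  path d0:H0→d1:-→d2:-→d3:-→d4:-→d5:-→d6:-→d7:-→d8:-→d9:-→d10:-→d11:-→d12:H0→d13:-→d14:H0  best=H0
  ? 238.131.208.0  path d0:H0→d1:-→d2:-→d3:-→d4:-→d5:-→d6:-→d7:-→d8:-→d9:-→d10:-→d11:-→d12:-→d13:-→d14:-→d15:-→d16:-→d17:-→d18:-→d19:-→d20:H5  best=H5

== LOOKUPS ==
["H1","H1","H4","H5","H2","H2","H0","H0","H2","H0","H5"]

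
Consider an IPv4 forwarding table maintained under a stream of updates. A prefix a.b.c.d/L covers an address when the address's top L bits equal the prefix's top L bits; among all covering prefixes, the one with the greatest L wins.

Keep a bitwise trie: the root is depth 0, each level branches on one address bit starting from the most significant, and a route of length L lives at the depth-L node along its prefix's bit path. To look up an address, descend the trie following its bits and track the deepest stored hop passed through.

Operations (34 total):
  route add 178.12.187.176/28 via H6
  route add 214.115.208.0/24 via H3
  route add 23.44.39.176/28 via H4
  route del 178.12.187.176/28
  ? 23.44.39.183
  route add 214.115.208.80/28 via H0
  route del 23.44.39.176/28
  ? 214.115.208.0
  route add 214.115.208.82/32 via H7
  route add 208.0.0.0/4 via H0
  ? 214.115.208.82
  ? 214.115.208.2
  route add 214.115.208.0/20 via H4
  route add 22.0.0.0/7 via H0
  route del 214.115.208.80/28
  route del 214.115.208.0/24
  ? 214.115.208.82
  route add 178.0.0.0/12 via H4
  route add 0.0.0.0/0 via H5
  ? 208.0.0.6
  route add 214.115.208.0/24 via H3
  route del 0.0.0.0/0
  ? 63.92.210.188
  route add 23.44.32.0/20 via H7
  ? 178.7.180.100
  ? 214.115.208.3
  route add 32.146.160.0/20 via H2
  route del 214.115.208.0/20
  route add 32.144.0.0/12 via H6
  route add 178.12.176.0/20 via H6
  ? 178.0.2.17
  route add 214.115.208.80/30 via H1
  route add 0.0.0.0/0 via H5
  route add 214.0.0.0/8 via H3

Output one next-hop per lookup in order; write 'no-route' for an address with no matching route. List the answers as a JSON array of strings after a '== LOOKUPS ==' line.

Process each operation:
  add 178.12.187.176/28 -> H6 at depth 28
  add 214.115.208.0/24 -> H3 at depth 24
  add 23.44.39.176/28 -> H4 at depth 28
  - 178.12.187.176/28 clear@28
  ? 23.44.39.183  path d0:-→d1:-→d2:-→d3:-→d4:-→d5:-→d6:-→d7:-→d8:-→d9:-→d10:-→d11:-→d12:-→d13:-→d14:-→d15:-→d16:-→d17:-→d18:-→d19:-→d20:-→d21:-→d22:-→d23:-→d24:-→d25:-→d26:-→d27:-→d28:H4  best=H4
  add 214.115.208.80/28 -> H0 at depth 28
  - 23.44.39.176/28 clear@28
  ? 214.115.208.0  path d0:-→d1:-→d2:-→d3:-→d4:-→d5:-→d6:-→d7:-→d8:-→d9:-→d10:-→d11:-→d12:-→d13:-→d14:-→d15:-→d16:-→d17:-→d18:-→d19:-→d20:-→d21:-→d22:-→d23:-→d24:H3→d25:-  best=H3
  add 214.115.208.82/32 -> H7 at depth 32
  add 208.0.0.0/4 -> H0 at depth 4
  ? 214.115.208.82  path d0:-→d1:-→d2:-→d3:-→d4:H0→d5:-→d6:-→d7:-→d8:-→d9:-→d10:-→d11:-→d12:-→d13:-→d14:-→d15:-→d16:-→d17:-→d18:-→d19:-→d20:-→d21:-→d22:-→d23:-→d24:H3→d25:-→d26:-→d27:-→d28:H0→d29:-→d30:-→d31:-→d32:H7  best=H7
  ? 214.115.208.2  path d0:-→d1:-→d2:-→d3:-→d4:H0→d5:-→d6:-→d7:-→d8:-→d9:-→d10:-→d11:-→d12:-→d13:-→d14:-→d15:-→d16:-→d17:-→d18:-→d19:-→d20:-→d21:-→d22:-→d23:-→d24:H3→d25:-  best=H3
  add 214.115.208.0/20 -> H4 at depth 20
  add 22.0.0.0/7 -> H0 at depth 7
  - 214.115.208.80/28 clear@28
  - 214.115.208.0/24 clear@24
  ? 214.115.208.82  path d0:-→d1:-→d2:-→d3:-→d4:H0→d5:-→d6:-→d7:-→d8:-→d9:-→d10:-→d11:-→d12:-→d13:-→d14:-→d15:-→d16:-→d17:-→d18:-→d19:-→d20:H4→d21:-→d22:-→d23:-→d24:-→d25:-→d26:-→d27:-→d28:-→d29:-→d30:-→d31:-→d32:H7  best=H7
  add 178.0.0.0/12 -> H4 at depth 12
  add 0.0.0.0/0 -> H5 at depth 0
  ? 208.0.0.6  path d0:H5→d1:-→d2:-→d3:-→d4:H0→d5:-  best=H0
  add 214.115.208.0/24 -> H3 at depth 24
  - 0.0.0.0/0 clear@0
  ? 63.92.210.188  path d0:-→d1:-→d2:-  best=no-route
  add 23.44.32.0/20 -> H7 at depth 20
  ? 178.7.180.100  path d0:-→d1:-→d2:-→d3:-→d4:-→d5:-→d6:-→d7:-→d8:-→d9:-→d10:-→d11:-→d12:H4  best=H4
  ? 214.115.208.3  path d0:-→d1:-→d2:-→d3:-→d4:H0→d5:-→d6:-→d7:-→d8:-→d9:-→d10:-→d11:-→d12:-→d13:-→d14:-→d15:-→d16:-→d17:-→d18:-→d19:-→d20:H4→d21:-→d22:-→d23:-→d24:H3→d25:-  best=H3
  add 32.146.160.0/20 -> H2 at depth 20
  - 214.115.208.0/20 clear@20
  add 32.144.0.0/12 -> H6 at depth 12
  add 178.12.176.0/20 -> H6 at depth 20
  ? 178.0.2.17  path d0:-→d1:-→d2:-→d3:-→d4:-→d5:-→d6:-→d7:-→d8:-→d9:-→d10:-→d11:-→d12:H4  best=H4
  add 214.115.208.80/30 -> H1 at depth 30
  add 0.0.0.0/0 -> H5 at depth 0
  add 214.0.0.0/8 -> H3 at depth 8

== LOOKUPS ==
["H4","H3","H7","H3","H7","H0","no-route","H4","H3","H4"]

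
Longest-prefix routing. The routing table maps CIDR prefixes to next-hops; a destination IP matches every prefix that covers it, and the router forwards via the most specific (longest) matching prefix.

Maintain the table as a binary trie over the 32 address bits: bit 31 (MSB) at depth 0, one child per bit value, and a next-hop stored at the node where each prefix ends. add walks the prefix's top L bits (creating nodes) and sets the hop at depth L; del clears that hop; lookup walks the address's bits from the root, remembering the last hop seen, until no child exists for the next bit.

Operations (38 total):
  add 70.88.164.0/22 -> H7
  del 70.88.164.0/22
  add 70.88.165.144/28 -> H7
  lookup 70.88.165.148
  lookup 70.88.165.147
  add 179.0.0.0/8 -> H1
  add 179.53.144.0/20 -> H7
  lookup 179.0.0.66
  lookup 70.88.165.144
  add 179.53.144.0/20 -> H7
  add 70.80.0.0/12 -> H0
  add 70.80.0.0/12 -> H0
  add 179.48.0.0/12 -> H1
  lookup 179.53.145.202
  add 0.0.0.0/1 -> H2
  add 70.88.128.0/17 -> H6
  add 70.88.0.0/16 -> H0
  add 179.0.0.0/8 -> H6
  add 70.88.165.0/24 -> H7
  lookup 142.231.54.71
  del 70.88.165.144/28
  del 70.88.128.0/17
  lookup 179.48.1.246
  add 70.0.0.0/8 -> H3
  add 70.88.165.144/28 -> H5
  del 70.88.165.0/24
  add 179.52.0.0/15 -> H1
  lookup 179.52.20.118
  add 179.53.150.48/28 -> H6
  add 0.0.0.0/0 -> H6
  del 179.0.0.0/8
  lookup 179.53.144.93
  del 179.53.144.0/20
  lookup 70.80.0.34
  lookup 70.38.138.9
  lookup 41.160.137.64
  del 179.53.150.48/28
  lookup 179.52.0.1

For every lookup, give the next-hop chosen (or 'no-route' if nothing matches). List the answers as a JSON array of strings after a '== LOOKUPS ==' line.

Process each operation:
  + 70.88.164.0/22 (H7) depth=22
  - 70.88.164.0/22 clear@22
  + 70.88.165.144/28 (H7) depth=28
  Q 70.88.165.148: descend 0100011001011000101001011001 ; hops seen [H7] ; pick H7
  Q 70.88.165.147: descend 0100011001011000101001011001 ; hops seen [H7] ; pick H7
  + 179.0.0.0/8 (H1) depth=8
  + 179.53.144.0/20 (H7) depth=20
  Q 179.0.0.66: descend 1011001100 ; hops seen [H1] ; pick H1
  Q 70.88.165.144: descend 0100011001011000101001011001 ; hops seen [H7] ; pick H7
  + 179.53.144.0/20 (H7) depth=20
  + 70.80.0.0/12 (H0) depth=12
  + 70.80.0.0/12 (H0) depth=12
  + 179.48.0.0/12 (H1) depth=12
  Q 179.53.145.202: descend 10110011001101011001 ; hops seen [H1,H1,H7] ; pick H7
  + 0.0.0.0/1 (H2) depth=1
  + 70.88.128.0/17 (H6) depth=17
  + 70.88.0.0/16 (H0) depth=16
  + 179.0.0.0/8 (H6) depth=8
  + 70.88.165.0/24 (H7) depth=24
  Q 142.231.54.71: descend 10 ; hops seen [∅] ; pick no-route
  - 70.88.165.144/28 clear@28
  - 70.88.128.0/17 clear@17
  Q 179.48.1.246: descend 1011001100110 ; hops seen [H6,H1] ; pick H1
  + 70.0.0.0/8 (H3) depth=8
  + 70.88.165.144/28 (H5) depth=28
  - 70.88.165.0/24 clear@24
  + 179.52.0.0/15 (H1) depth=15
  Q 179.52.20.118: descend 101100110011010 ; hops seen [H6,H1,H1] ; pick H1
  + 179.53.150.48/28 (H6) depth=28
  + 0.0.0.0/0 (H6) depth=0
  - 179.0.0.0/8 clear@8
  Q 179.53.144.93: descend 101100110011010110010 ; hops seen [H6,H1,H1,H7] ; pick H7
  - 179.53.144.0/20 clear@20
  Q 70.80.0.34: descend 010001100101 ; hops seen [H6,H2,H3,H0] ; pick H0
  Q 70.38.138.9: descend 010001100 ; hops seen [H6,H2,H3] ; pick H3
  Q 41.160.137.64: descend 0 ; hops seen [H6,H2] ; pick H2
  - 179.53.150.48/28 clear@28
  Q 179.52.0.1: descend 101100110011010 ; hops seen [H6,H1,H1] ; pick H1

== LOOKUPS ==
["H7","H7","H1","H7","H7","no-route","H1","H1","H7","H0","H3","H2","H1"]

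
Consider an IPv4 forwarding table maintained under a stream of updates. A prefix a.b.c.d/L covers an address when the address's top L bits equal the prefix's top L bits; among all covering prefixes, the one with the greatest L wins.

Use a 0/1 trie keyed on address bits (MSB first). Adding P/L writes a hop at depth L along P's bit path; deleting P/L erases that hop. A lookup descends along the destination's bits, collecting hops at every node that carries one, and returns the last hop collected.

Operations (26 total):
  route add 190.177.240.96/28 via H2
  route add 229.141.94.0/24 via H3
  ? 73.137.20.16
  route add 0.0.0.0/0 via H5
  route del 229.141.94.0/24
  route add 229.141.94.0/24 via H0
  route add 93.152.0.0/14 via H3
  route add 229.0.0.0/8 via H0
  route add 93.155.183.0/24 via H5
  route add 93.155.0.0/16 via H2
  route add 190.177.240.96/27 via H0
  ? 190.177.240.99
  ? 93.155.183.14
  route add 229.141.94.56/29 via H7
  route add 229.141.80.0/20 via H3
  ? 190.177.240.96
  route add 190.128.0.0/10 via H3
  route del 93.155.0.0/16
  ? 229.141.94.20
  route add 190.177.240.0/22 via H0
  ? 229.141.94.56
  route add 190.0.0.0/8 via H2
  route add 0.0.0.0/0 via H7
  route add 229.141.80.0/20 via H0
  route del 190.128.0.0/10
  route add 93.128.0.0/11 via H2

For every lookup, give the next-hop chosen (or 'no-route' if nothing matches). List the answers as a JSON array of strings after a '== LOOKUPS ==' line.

Apply in order:
  + 190.177.240.96/28 (H2) depth=28
  + 229.141.94.0/24 (H3) depth=24
  Q 73.137.20.16: descend ε ; hops seen [∅] ; pick no-route
  + 0.0.0.0/0 (H5) depth=0
  - 229.141.94.0/24 clear@24
  + 229.141.94.0/24 (H0) depth=24
  + 93.152.0.0/14 (H3) depth=14
  + 229.0.0.0/8 (H0) depth=8
  + 93.155.183.0/24 (H5) depth=24
  + 93.155.0.0/16 (H2) depth=16
  + 190.177.240.96/27 (H0) depth=27
  Q 190.177.240.99: descend 1011111010110001111100000110 ; hops seen [H5,H0,H2] ; pick H2
  Q 93.155.183.14: descend 010111011001101110110111 ; hops seen [H5,H3,H2,H5] ; pick H5
  + 229.141.94.56/29 (H7) depth=29
  + 229.141.80.0/20 (H3) depth=20
  Q 190.177.240.96: descend 1011111010110001111100000110 ; hops seen [H5,H0,H2] ; pick H2
  + 190.128.0.0/10 (H3) depth=10
  - 93.155.0.0/16 clear@16
  Q 229.141.94.20: descend 11100101100011010101111000 ; hops seen [H5,H0,H3,H0] ; pick H0
  + 190.177.240.0/22 (H0) depth=22
  Q 229.141.94.56: descend 11100101100011010101111000111 ; hops seen [H5,H0,H3,H0,H7] ; pick H7
  + 190.0.0.0/8 (H2) depth=8
  + 0.0.0.0/0 (H7) depth=0
  + 229.141.80.0/20 (H0) depth=20
  - 190.128.0.0/10 clear@10
  + 93.128.0.0/11 (H2) depth=11

== LOOKUPS ==
["no-route","H2","H5","H2","H0","H7"]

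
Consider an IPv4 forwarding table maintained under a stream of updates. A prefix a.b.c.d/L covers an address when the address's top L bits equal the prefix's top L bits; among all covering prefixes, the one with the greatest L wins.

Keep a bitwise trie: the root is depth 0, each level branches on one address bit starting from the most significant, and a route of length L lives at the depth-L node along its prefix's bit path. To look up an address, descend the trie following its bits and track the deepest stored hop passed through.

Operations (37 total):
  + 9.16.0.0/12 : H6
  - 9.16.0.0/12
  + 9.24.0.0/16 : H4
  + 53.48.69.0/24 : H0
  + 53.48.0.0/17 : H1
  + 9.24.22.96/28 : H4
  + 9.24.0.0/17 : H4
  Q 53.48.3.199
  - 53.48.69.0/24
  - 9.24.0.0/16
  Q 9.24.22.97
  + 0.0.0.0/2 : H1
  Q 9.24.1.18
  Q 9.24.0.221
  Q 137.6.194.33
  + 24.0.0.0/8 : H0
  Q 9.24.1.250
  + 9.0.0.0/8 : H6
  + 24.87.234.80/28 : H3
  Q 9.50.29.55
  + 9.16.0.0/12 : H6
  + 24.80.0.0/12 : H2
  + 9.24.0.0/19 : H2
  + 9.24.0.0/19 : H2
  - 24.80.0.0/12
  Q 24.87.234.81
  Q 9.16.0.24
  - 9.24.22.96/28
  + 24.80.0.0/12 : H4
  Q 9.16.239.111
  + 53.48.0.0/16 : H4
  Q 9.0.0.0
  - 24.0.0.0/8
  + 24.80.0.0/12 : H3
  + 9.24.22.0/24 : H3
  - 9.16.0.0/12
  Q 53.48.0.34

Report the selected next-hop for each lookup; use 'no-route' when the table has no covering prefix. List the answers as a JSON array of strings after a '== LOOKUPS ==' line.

Process each operation:
  add 9.16.0.0/12 -> H6 at depth 12
  del 9.16.0.0/12 (clear depth 12)
  add 9.24.0.0/16 -> H4 at depth 16
  add 53.48.69.0/24 -> H0 at depth 24
  add 53.48.0.0/17 -> H1 at depth 17
  add 9.24.22.96/28 -> H4 at depth 28
  add 9.24.0.0/17 -> H4 at depth 17
  Q 53.48.3.199: descend 00110101001100000 ; hops seen [H1] ; pick H1
  del 53.48.69.0/24 (clear depth 24)
  del 9.24.0.0/16 (clear depth 16)
  Q 9.24.22.97: descend 0000100100011000000101100110 ; hops seen [H4,H4] ; pick H4
  add 0.0.0.0/2 -> H1 at depth 2
  Q 9.24.1.18: descend 0000100100011000000 ; hops seen [H1,H4] ; pick H4
  Q 9.24.0.221: descend 0000100100011000000 ; hops seen [H1,H4] ; pick H4
  Q 137.6.194.33: descend ε ; hops seen [∅] ; pick no-route
  add 24.0.0.0/8 -> H0 at depth 8
  Q 9.24.1.250: descend 0000100100011000000 ; hops seen [H1,H4] ; pick H4
  add 9.0.0.0/8 -> H6 at depth 8
  add 24.87.234.80/28 -> H3 at depth 28
  Q 9.50.29.55: descend 0000100100 ; hops seen [H1,H6] ; pick H6
  add 9.16.0.0/12 -> H6 at depth 12
  add 24.80.0.0/12 -> H2 at depth 12
  add 9.24.0.0/19 -> H2 at depth 19
  add 9.24.0.0/19 -> H2 at depth 19
  del 24.80.0.0/12 (clear depth 12)
  Q 24.87.234.81: descend 0001100001010111111010100101 ; hops seen [H1,H0,H3] ; pick H3
  Q 9.16.0.24: descend 000010010001 ; hops seen [H1,H6,H6] ; pick H6
  del 9.24.22.96/28 (clear depth 28)
  add 24.80.0.0/12 -> H4 at depth 12
  Q 9.16.239.111: descend 000010010001 ; hops seen [H1,H6,H6] ; pick H6
  add 53.48.0.0/16 -> H4 at depth 16
  Q 9.0.0.0: descend 00001001000 ; hops seen [H1,H6] ; pick H6
  del 24.0.0.0/8 (clear depth 8)
  add 24.80.0.0/12 -> H3 at depth 12
  add 9.24.22.0/24 -> H3 at depth 24
  del 9.16.0.0/12 (clear depth 12)
  Q 53.48.0.34: descend 00110101001100000 ; hops seen [H1,H4,H1] ; pick H1

== LOOKUPS ==
["H1","H4","H4","H4","no-route","H4","H6","H3","H6","H6","H6","H1"]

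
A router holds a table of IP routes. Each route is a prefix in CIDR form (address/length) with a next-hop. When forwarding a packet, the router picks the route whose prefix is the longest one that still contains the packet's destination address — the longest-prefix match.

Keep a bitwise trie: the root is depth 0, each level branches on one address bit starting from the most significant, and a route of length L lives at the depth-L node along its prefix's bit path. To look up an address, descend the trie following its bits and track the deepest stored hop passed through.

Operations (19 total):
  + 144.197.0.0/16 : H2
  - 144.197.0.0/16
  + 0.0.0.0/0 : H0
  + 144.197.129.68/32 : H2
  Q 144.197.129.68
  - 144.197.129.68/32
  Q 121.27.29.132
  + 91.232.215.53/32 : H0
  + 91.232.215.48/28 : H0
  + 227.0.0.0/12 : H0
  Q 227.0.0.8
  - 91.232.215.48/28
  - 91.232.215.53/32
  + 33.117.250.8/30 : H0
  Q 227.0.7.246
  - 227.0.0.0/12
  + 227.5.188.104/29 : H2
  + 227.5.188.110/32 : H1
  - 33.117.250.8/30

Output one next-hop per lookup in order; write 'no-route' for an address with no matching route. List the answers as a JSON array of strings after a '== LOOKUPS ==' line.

Apply in order:
  + 144.197.0.0/16 (H2) depth=16
  del 144.197.0.0/16 (clear depth 16)
  + 0.0.0.0/0 (H0) depth=0
  + 144.197.129.68/32 (H2) depth=32
  ? 144.197.129.68  path d0:H0→d1:-→d2:-→d3:-→d4:-→d5:-→d6:-→d7:-→d8:-→d9:-→d10:-→d11:-→d12:-→d13:-→d14:-→d15:-→d16:-→d17:-→d18:-→d19:-→d20:-→d21:-→d22:-→d23:-→d24:-→d25:-→d26:-→d27:-→d28:-→d29:-→d30:-→d31:-→d32:H2  best=H2
  del 144.197.129.68/32 (clear depth 32)
  ? 121.27.29.132  path d0:H0  best=H0
  + 91.232.215.53/32 (H0) depth=32
  + 91.232.215.48/28 (H0) depth=28
  + 227.0.0.0/12 (H0) depth=12
  ? 227.0.0.8  path d0:H0→d1:-→d2:-→d3:-→d4:-→d5:-→d6:-→d7:-→d8:-→d9:-→d10:-→d11:-→d12:H0  best=H0
  del 91.232.215.48/28 (clear depth 28)
  del 91.232.215.53/32 (clear depth 32)
  + 33.117.250.8/30 (H0) depth=30
  ? 227.0.7.246  path d0:H0→d1:-→d2:-→d3:-→d4:-→d5:-→d6:-→d7:-→d8:-→d9:-→d10:-→d11:-→d12:H0  best=H0
  del 227.0.0.0/12 (clear depth 12)
  + 227.5.188.104/29 (H2) depth=29
  + 227.5.188.110/32 (H1) depth=32
  del 33.117.250.8/30 (clear depth 30)

== LOOKUPS ==
["H2","H0","H0","H0"]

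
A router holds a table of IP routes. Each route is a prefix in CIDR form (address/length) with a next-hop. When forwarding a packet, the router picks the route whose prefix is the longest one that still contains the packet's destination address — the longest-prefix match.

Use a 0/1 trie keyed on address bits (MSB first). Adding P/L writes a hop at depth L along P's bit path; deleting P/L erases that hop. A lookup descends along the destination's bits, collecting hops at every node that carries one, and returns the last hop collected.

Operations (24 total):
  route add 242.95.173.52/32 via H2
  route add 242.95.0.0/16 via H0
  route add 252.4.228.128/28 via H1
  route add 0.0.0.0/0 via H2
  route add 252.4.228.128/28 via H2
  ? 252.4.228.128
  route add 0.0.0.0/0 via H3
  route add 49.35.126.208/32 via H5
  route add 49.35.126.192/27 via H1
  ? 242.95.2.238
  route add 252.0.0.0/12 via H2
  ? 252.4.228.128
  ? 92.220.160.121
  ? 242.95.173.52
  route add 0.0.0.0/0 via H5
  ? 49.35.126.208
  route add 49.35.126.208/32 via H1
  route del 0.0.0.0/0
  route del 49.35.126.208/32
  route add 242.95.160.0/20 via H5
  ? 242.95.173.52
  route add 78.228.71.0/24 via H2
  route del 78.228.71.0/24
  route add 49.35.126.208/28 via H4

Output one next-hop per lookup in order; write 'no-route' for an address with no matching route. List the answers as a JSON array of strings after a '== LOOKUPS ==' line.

Apply in order:
  add 242.95.173.52/32 -> H2 at depth 32
  add 242.95.0.0/16 -> H0 at depth 16
  add 252.4.228.128/28 -> H1 at depth 28
  add 0.0.0.0/0 -> H2 at depth 0
  add 252.4.228.128/28 -> H2 at depth 28
  Q 252.4.228.128: descend 1111110000000100111001001000 ; hops seen [H2,H2] ; pick H2
  add 0.0.0.0/0 -> H3 at depth 0
  add 49.35.126.208/32 -> H5 at depth 32
  add 49.35.126.192/27 -> H1 at depth 27
  Q 242.95.2.238: descend 1111001001011111 ; hops seen [H3,H0] ; pick H0
  add 252.0.0.0/12 -> H2 at depth 12
  Q 252.4.228.128: descend 1111110000000100111001001000 ; hops seen [H3,H2,H2] ; pick H2
  Q 92.220.160.121: descend 0 ; hops seen [H3] ; pick H3
  Q 242.95.173.52: descend 11110010010111111010110100110100 ; hops seen [H3,H0,H2] ; pick H2
  add 0.0.0.0/0 -> H5 at depth 0
  Q 49.35.126.208: descend 00110001001000110111111011010000 ; hops seen [H5,H1,H5] ; pick H5
  add 49.35.126.208/32 -> H1 at depth 32
  - 0.0.0.0/0 clear@0
  - 49.35.126.208/32 clear@32
  add 242.95.160.0/20 -> H5 at depth 20
  Q 242.95.173.52: descend 11110010010111111010110100110100 ; hops seen [H0,H5,H2] ; pick H2
  add 78.228.71.0/24 -> H2 at depth 24
  - 78.228.71.0/24 clear@24
  add 49.35.126.208/28 -> H4 at depth 28

== LOOKUPS ==
["H2","H0","H2","H3","H2","H5","H2"]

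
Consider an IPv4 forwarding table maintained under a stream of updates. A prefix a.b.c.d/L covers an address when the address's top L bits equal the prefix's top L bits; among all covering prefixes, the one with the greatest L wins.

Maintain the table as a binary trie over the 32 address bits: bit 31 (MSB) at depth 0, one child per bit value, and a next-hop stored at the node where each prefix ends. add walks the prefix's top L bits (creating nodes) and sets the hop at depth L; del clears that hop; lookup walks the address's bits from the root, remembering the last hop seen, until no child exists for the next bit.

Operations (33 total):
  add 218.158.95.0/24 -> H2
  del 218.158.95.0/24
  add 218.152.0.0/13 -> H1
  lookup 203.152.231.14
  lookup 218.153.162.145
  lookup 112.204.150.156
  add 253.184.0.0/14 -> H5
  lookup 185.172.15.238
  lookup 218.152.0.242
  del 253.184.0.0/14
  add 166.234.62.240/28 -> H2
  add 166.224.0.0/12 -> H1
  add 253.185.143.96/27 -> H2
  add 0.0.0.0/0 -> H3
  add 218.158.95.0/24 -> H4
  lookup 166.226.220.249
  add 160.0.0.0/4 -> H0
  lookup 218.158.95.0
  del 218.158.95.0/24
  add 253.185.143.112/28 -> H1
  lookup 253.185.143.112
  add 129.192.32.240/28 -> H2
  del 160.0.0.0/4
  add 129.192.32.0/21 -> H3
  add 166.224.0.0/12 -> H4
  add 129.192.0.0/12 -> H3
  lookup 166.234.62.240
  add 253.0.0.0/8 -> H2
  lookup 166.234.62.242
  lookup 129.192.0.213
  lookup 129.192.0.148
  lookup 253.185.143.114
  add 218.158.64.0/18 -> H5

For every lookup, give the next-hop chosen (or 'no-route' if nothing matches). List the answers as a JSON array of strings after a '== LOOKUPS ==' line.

Process each operation:
  add 218.158.95.0/24 -> H2 at depth 24
  - 218.158.95.0/24 clear@24
  add 218.152.0.0/13 -> H1 at depth 13
  ? 203.152.231.14  path d0:-→d1:-→d2:-→d3:-  best=no-route
  ? 218.153.162.145  path d0:-→d1:-→d2:-→d3:-→d4:-→d5:-→d6:-→d7:-→d8:-→d9:-→d10:-→d11:-→d12:-→d13:H1  best=H1
  ? 112.204.150.156  path d0:-  best=no-route
  add 253.184.0.0/14 -> H5 at depth 14
  ? 185.172.15.238  path d0:-→d1:-  best=no-route
  ? 218.152.0.242  path d0:-→d1:-→d2:-→d3:-→d4:-→d5:-→d6:-→d7:-→d8:-→d9:-→d10:-→d11:-→d12:-→d13:H1  best=H1
  - 253.184.0.0/14 clear@14
  add 166.234.62.240/28 -> H2 at depth 28
  add 166.224.0.0/12 -> H1 at depth 12
  add 253.185.143.96/27 -> H2 at depth 27
  add 0.0.0.0/0 -> H3 at depth 0
  add 218.158.95.0/24 -> H4 at depth 24
  ? 166.226.220.249  path d0:H3→d1:-→d2:-→d3:-→d4:-→d5:-→d6:-→d7:-→d8:-→d9:-→d10:-→d11:-→d12:H1  best=H1
  add 160.0.0.0/4 -> H0 at depth 4
  ? 218.158.95.0  path d0:H3→d1:-→d2:-→d3:-→d4:-→d5:-→d6:-→d7:-→d8:-→d9:-→d10:-→d11:-→d12:-→d13:H1→d14:-→d15:-→d16:-→d17:-→d18:-→d19:-→d20:-→d21:-→d22:-→d23:-→d24:H4  best=H4
  - 218.158.95.0/24 clear@24
  add 253.185.143.112/28 -> H1 at depth 28
  ? 253.185.143.112  path d0:H3→d1:-→d2:-→d3:-→d4:-→d5:-→d6:-→d7:-→d8:-→d9:-→d10:-→d11:-→d12:-→d13:-→d14:-→d15:-→d16:-→d17:-→d18:-→d19:-→d20:-→d21:-→d22:-→d23:-→d24:-→d25:-→d26:-→d27:H2→d28:H1  best=H1
  add 129.192.32.240/28 -> H2 at depth 28
  - 160.0.0.0/4 clear@4
  add 129.192.32.0/21 -> H3 at depth 21
  add 166.224.0.0/12 -> H4 at depth 12
  add 129.192.0.0/12 -> H3 at depth 12
  ? 166.234.62.240  path d0:H3→d1:-→d2:-→d3:-→d4:-→d5:-→d6:-→d7:-→d8:-→d9:-→d10:-→d11:-→d12:H4→d13:-→d14:-→d15:-→d16:-→d17:-→d18:-→d19:-→d20:-→d21:-→d22:-→d23:-→d24:-→d25:-→d26:-→d27:-→d28:H2  best=H2
  add 253.0.0.0/8 -> H2 at depth 8
  ? 166.234.62.242  path d0:H3→d1:-→d2:-→d3:-→d4:-→d5:-→d6:-→d7:-→d8:-→d9:-→d10:-→d11:-→d12:H4→d13:-→d14:-→d15:-→d16:-→d17:-→d18:-→d19:-→d20:-→d21:-→d22:-→d23:-→d24:-→d25:-→d26:-→d27:-→d28:H2  best=H2
  ? 129.192.0.213  path d0:H3→d1:-→d2:-→d3:-→d4:-→d5:-→d6:-→d7:-→d8:-→d9:-→d10:-→d11:-→d12:H3→d13:-→d14:-→d15:-→d16:-→d17:-→d18:-  best=H3
  ? 129.192.0.148  path d0:H3→d1:-→d2:-→d3:-→d4:-→d5:-→d6:-→d7:-→d8:-→d9:-→d10:-→d11:-→d12:H3→d13:-→d14:-→d15:-→d16:-→d17:-→d18:-  best=H3
  ? 253.185.143.114  path d0:H3→d1:-→d2:-→d3:-→d4:-→d5:-→d6:-→d7:-→d8:H2→d9:-→d10:-→d11:-→d12:-→d13:-→d14:-→d15:-→d16:-→d17:-→d18:-→d19:-→d20:-→d21:-→d22:-→d23:-→d24:-→d25:-→d26:-→d27:H2→d28:H1  best=H1
  add 218.158.64.0/18 -> H5 at depth 18

== LOOKUPS ==
["no-route","H1","no-route","no-route","H1","H1","H4","H1","H2","H2","H3","H3","H1"]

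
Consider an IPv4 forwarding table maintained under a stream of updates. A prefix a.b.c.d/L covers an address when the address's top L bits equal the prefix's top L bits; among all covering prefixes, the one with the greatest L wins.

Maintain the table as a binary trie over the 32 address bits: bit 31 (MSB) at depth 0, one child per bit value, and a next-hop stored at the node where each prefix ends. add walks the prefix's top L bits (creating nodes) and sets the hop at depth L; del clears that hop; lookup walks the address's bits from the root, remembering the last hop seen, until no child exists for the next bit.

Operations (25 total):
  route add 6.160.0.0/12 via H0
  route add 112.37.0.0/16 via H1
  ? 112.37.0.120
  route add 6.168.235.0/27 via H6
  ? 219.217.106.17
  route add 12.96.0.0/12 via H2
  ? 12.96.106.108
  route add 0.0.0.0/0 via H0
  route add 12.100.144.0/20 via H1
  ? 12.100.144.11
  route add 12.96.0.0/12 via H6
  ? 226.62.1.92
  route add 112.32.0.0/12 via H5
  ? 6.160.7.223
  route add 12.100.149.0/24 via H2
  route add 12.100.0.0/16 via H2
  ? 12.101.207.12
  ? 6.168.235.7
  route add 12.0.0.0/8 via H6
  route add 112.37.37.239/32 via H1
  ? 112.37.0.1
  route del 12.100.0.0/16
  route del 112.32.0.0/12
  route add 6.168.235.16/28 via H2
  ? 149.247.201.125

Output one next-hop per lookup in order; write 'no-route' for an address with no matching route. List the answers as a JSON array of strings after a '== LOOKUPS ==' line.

Trace:
  add 6.160.0.0/12 -> H0 at depth 12
  add 112.37.0.0/16 -> H1 at depth 16
  lookup 112.37.0.120: bits 0111000000100101 walk d0:-→d1:-→d2:-→d3:-→d4:-→d5:-→d6:-→d7:-→d8:-→d9:-→d10:-→d11:-→d12:-→d13:-→d14:-→d15:-→d16:H1 -> H1
  add 6.168.235.0/27 -> H6 at depth 27
  lookup 219.217.106.17: bits ε walk d0:- -> no-route
  add 12.96.0.0/12 -> H2 at depth 12
  lookup 12.96.106.108: bits 000011000110 walk d0:-→d1:-→d2:-→d3:-→d4:-→d5:-→d6:-→d7:-→d8:-→d9:-→d10:-→d11:-→d12:H2 -> H2
  add 0.0.0.0/0 -> H0 at depth 0
  add 12.100.144.0/20 -> H1 at depth 20
  lookup 12.100.144.11: bits 00001100011001001001 walk d0:H0→d1:-→d2:-→d3:-→d4:-→d5:-→d6:-→d7:-→d8:-→d9:-→d10:-→d11:-→d12:H2→d13:-→d14:-→d15:-→d16:-→d17:-→d18:-→d19:-→d20:H1 -> H1
  add 12.96.0.0/12 -> H6 at depth 12
  lookup 226.62.1.92: bits ε walk d0:H0 -> H0
  add 112.32.0.0/12 -> H5 at depth 12
  lookup 6.160.7.223: bits 000001101010 walk d0:H0→d1:-→d2:-→d3:-→d4:-→d5:-→d6:-→d7:-→d8:-→d9:-→d10:-→d11:-→d12:H0 -> H0
  add 12.100.149.0/24 -> H2 at depth 24
  add 12.100.0.0/16 -> H2 at depth 16
  lookup 12.101.207.12: bits 000011000110010 walk d0:H0→d1:-→d2:-→d3:-→d4:-→d5:-→d6:-→d7:-→d8:-→d9:-→d10:-→d11:-→d12:H6→d13:-→d14:-→d15:- -> H6
  lookup 6.168.235.7: bits 000001101010100011101011000 walk d0:H0→d1:-→d2:-→d3:-→d4:-→d5:-→d6:-→d7:-→d8:-→d9:-→d10:-→d11:-→d12:H0→d13:-→d14:-→d15:-→d16:-→d17:-→d18:-→d19:-→d20:-→d21:-→d22:-→d23:-→d24:-→d25:-→d26:-→d27:H6 -> H6
  add 12.0.0.0/8 -> H6 at depth 8
  add 112.37.37.239/32 -> H1 at depth 32
  lookup 112.37.0.1: bits 011100000010010100 walk d0:H0→d1:-→d2:-→d3:-→d4:-→d5:-→d6:-→d7:-→d8:-→d9:-→d10:-→d11:-→d12:H5→d13:-→d14:-→d15:-→d16:H1→d17:-→d18:- -> H1
  - 12.100.0.0/16 clear@16
  - 112.32.0.0/12 clear@12
  add 6.168.235.16/28 -> H2 at depth 28
  lookup 149.247.201.125: bits ε walk d0:H0 -> H0

== LOOKUPS ==
["H1","no-route","H2","H1","H0","H0","H6","H6","H1","H0"]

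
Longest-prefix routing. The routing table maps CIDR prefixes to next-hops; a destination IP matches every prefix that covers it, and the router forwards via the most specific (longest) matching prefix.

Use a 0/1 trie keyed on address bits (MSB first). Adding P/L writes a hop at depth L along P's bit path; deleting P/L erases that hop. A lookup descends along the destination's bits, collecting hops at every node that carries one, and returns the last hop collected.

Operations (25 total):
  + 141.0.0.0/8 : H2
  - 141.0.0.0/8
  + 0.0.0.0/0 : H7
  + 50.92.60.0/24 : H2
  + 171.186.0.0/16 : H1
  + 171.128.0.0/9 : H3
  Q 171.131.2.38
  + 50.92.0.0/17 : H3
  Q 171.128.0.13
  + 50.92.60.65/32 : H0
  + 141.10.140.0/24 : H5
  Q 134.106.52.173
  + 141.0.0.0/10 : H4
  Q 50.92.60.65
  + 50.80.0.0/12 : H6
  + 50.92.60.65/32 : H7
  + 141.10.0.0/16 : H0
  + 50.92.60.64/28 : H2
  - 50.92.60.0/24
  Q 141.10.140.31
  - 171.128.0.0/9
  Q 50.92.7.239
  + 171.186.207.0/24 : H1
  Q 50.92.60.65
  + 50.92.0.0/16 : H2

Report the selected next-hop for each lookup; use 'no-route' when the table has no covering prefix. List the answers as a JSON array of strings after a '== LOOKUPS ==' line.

Trace:
  add 141.0.0.0/8 -> H2 at depth 8
  - 141.0.0.0/8 clear@8
  add 0.0.0.0/0 -> H7 at depth 0
  add 50.92.60.0/24 -> H2 at depth 24
  add 171.186.0.0/16 -> H1 at depth 16
  add 171.128.0.0/9 -> H3 at depth 9
  Q 171.131.2.38: descend 1010101110 ; hops seen [H7,H3] ; pick H3
  add 50.92.0.0/17 -> H3 at depth 17
  Q 171.128.0.13: descend 1010101110 ; hops seen [H7,H3] ; pick H3
  add 50.92.60.65/32 -> H0 at depth 32
  add 141.10.140.0/24 -> H5 at depth 24
  Q 134.106.52.173: descend 1000 ; hops seen [H7] ; pick H7
  add 141.0.0.0/10 -> H4 at depth 10
  Q 50.92.60.65: descend 00110010010111000011110001000001 ; hops seen [H7,H3,H2,H0] ; pick H0
  add 50.80.0.0/12 -> H6 at depth 12
  add 50.92.60.65/32 -> H7 at depth 32
  add 141.10.0.0/16 -> H0 at depth 16
  add 50.92.60.64/28 -> H2 at depth 28
  - 50.92.60.0/24 clear@24
  Q 141.10.140.31: descend 100011010000101010001100 ; hops seen [H7,H4,H0,H5] ; pick H5
  - 171.128.0.0/9 clear@9
  Q 50.92.7.239: descend 001100100101110000 ; hops seen [H7,H6,H3] ; pick H3
  add 171.186.207.0/24 -> H1 at depth 24
  Q 50.92.60.65: descend 00110010010111000011110001000001 ; hops seen [H7,H6,H3,H2,H7] ; pick H7
  add 50.92.0.0/16 -> H2 at depth 16

== LOOKUPS ==
["H3","H3","H7","H0","H5","H3","H7"]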